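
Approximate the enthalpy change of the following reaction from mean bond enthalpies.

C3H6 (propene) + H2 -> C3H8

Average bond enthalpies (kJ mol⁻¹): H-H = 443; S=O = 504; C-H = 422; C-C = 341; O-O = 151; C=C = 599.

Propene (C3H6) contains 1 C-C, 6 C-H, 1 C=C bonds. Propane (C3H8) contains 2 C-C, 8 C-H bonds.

ΔH ≈ −143 kJ

Bonds broken (reactants):
  C-C: 1 × 341 = 341
  C-H: 6 × 422 = 2532
  C=C: 1 × 599 = 599
  H-H: 1 × 443 = 443
  Σ(broken) = 3915 kJ
Bonds formed (products):
  C-C: 2 × 341 = 682
  C-H: 8 × 422 = 3376
  Σ(formed) = 4058 kJ
ΔH = Σ(broken) − Σ(formed) = 3915 − 4058 = −143 kJ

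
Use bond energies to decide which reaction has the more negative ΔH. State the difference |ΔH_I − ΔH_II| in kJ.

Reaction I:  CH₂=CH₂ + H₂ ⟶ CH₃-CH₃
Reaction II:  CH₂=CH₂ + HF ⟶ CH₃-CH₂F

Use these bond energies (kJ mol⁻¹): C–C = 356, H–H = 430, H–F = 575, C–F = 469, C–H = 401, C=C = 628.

Reaction I:
  Bonds broken (reactants):
    C–H: 4 × 401 = 1604
    C=C: 1 × 628 = 628
    H–H: 1 × 430 = 430
    Σ(broken) = 2662 kJ
  Bonds formed (products):
    C–C: 1 × 356 = 356
    C–H: 6 × 401 = 2406
    Σ(formed) = 2762 kJ
  ΔH_I = 2662 − 2762 = −100 kJ
Reaction II:
  Bonds broken (reactants):
    C–H: 4 × 401 = 1604
    C=C: 1 × 628 = 628
    H–F: 1 × 575 = 575
    Σ(broken) = 2807 kJ
  Bonds formed (products):
    C–C: 1 × 356 = 356
    C–F: 1 × 469 = 469
    C–H: 5 × 401 = 2005
    Σ(formed) = 2830 kJ
  ΔH_II = 2807 − 2830 = −23 kJ
ΔH_I − ΔH_II = −77 kJ, so reaction I has the more negative ΔH; |ΔH_I − ΔH_II| = 77 kJ.

Reaction I, by 77 kJ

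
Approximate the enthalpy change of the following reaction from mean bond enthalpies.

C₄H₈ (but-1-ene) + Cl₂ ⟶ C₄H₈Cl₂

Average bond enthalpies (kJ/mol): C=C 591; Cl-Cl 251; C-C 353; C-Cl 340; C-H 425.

Bonds broken (reactants):
  C-C: 2 × 353 = 706
  C-H: 8 × 425 = 3400
  C=C: 1 × 591 = 591
  Cl-Cl: 1 × 251 = 251
  Σ(broken) = 4948 kJ
Bonds formed (products):
  C-C: 3 × 353 = 1059
  C-Cl: 2 × 340 = 680
  C-H: 8 × 425 = 3400
  Σ(formed) = 5139 kJ
ΔH = Σ(broken) − Σ(formed) = 4948 − 5139 = −191 kJ

ΔH ≈ −191 kJ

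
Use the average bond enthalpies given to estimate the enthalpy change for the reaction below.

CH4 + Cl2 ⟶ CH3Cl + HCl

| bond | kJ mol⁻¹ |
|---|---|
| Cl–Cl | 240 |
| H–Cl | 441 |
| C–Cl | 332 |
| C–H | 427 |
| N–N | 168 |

ΔH ≈ −106 kJ

Bonds broken (reactants):
  C–H: 4 × 427 = 1708
  Cl–Cl: 1 × 240 = 240
  Σ(broken) = 1948 kJ
Bonds formed (products):
  C–Cl: 1 × 332 = 332
  C–H: 3 × 427 = 1281
  H–Cl: 1 × 441 = 441
  Σ(formed) = 2054 kJ
ΔH = Σ(broken) − Σ(formed) = 1948 − 2054 = −106 kJ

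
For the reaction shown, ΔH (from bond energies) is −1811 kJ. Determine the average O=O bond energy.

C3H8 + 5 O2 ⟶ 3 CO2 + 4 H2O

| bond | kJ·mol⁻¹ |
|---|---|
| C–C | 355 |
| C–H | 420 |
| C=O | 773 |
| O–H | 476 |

Let D be the O=O bond energy.
Σ(broken) = 2×355 + 8×420 + 5×D = 4070 + 5D
Σ(formed) = 6×773 + 8×476 = 8446
ΔH = Σ(broken) − Σ(formed) = (4070 + 5D) − (8446) = −4376 + 5D
Setting this equal to −1811 kJ gives 5D = 2565, so D = 513 kJ/mol.

D(O=O) ≈ 513 kJ/mol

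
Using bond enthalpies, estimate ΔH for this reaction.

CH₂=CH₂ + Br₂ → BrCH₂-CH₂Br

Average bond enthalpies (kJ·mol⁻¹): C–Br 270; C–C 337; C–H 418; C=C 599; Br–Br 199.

ΔH ≈ −79 kJ

Bonds broken (reactants):
  Br–Br: 1 × 199 = 199
  C–H: 4 × 418 = 1672
  C=C: 1 × 599 = 599
  Σ(broken) = 2470 kJ
Bonds formed (products):
  C–Br: 2 × 270 = 540
  C–C: 1 × 337 = 337
  C–H: 4 × 418 = 1672
  Σ(formed) = 2549 kJ
ΔH = Σ(broken) − Σ(formed) = 2470 − 2549 = −79 kJ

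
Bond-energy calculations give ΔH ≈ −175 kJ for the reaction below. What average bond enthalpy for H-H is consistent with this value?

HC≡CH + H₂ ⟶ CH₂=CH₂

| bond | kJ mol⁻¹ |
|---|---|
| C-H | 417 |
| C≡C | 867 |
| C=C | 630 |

Let D be the H-H bond energy.
Σ(broken) = 1×867 + 2×417 + 1×D = 1701 + D
Σ(formed) = 4×417 + 1×630 = 2298
ΔH = Σ(broken) − Σ(formed) = (1701 + D) − (2298) = −597 + D
Setting this equal to −175 kJ gives D = 422 kJ/mol.

D(H-H) ≈ 422 kJ/mol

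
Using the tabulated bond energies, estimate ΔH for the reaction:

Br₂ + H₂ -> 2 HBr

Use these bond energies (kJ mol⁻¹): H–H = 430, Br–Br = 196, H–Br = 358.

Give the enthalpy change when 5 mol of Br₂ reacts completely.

ΔH = −450 kJ

Bonds broken (reactants):
  Br–Br: 1 × 196 = 196
  H–H: 1 × 430 = 430
  Σ(broken) = 626 kJ
Bonds formed (products):
  H–Br: 2 × 358 = 716
  Σ(formed) = 716 kJ
ΔH = Σ(broken) − Σ(formed) = 626 − 716 = −90 kJ
For 5× the reaction as written: 5 × (−90) = −450 kJ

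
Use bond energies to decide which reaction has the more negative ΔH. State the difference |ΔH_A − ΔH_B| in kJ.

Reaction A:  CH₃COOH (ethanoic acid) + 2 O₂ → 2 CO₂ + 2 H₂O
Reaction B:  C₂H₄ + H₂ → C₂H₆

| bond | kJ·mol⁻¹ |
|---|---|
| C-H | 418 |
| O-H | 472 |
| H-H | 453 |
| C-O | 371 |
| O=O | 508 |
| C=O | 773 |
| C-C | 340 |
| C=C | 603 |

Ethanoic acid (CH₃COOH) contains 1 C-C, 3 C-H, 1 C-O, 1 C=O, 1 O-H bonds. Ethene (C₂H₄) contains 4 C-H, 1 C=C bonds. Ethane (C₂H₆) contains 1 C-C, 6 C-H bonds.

Reaction A, by 634 kJ

Reaction A:
  Bonds broken (reactants):
    C-C: 1 × 340 = 340
    C-H: 3 × 418 = 1254
    C-O: 1 × 371 = 371
    C=O: 1 × 773 = 773
    O-H: 1 × 472 = 472
    O=O: 2 × 508 = 1016
    Σ(broken) = 4226 kJ
  Bonds formed (products):
    C=O: 4 × 773 = 3092
    O-H: 4 × 472 = 1888
    Σ(formed) = 4980 kJ
  ΔH_A = 4226 − 4980 = −754 kJ
Reaction B:
  Bonds broken (reactants):
    C-H: 4 × 418 = 1672
    C=C: 1 × 603 = 603
    H-H: 1 × 453 = 453
    Σ(broken) = 2728 kJ
  Bonds formed (products):
    C-C: 1 × 340 = 340
    C-H: 6 × 418 = 2508
    Σ(formed) = 2848 kJ
  ΔH_B = 2728 − 2848 = −120 kJ
ΔH_A − ΔH_B = −634 kJ, so reaction A has the more negative ΔH; |ΔH_A − ΔH_B| = 634 kJ.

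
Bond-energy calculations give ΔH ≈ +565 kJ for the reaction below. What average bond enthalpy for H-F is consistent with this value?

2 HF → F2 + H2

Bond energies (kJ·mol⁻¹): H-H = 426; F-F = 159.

Let D be the H-F bond energy.
Σ(broken) = 2×D = 2D
Σ(formed) = 1×159 + 1×426 = 585
ΔH = Σ(broken) − Σ(formed) = (2D) − (585) = −585 + 2D
Setting this equal to +565 kJ gives 2D = 1150, so D = 575 kJ/mol.

D(H-F) ≈ 575 kJ/mol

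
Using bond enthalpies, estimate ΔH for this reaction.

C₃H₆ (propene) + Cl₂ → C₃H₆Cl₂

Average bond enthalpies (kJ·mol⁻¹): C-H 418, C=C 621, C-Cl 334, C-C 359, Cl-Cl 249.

Bonds broken (reactants):
  C-C: 1 × 359 = 359
  C-H: 6 × 418 = 2508
  C=C: 1 × 621 = 621
  Cl-Cl: 1 × 249 = 249
  Σ(broken) = 3737 kJ
Bonds formed (products):
  C-C: 2 × 359 = 718
  C-Cl: 2 × 334 = 668
  C-H: 6 × 418 = 2508
  Σ(formed) = 3894 kJ
ΔH = Σ(broken) − Σ(formed) = 3737 − 3894 = −157 kJ

ΔH ≈ −157 kJ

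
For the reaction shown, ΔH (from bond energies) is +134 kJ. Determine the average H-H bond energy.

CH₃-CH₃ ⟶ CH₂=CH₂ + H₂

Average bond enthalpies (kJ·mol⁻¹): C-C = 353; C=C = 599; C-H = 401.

Let D be the H-H bond energy.
Σ(broken) = 1×353 + 6×401 = 2759
Σ(formed) = 4×401 + 1×599 + 1×D = 2203 + D
ΔH = Σ(broken) − Σ(formed) = (2759) − (2203 + D) = +556 − D
Setting this equal to +134 kJ gives D = 422 kJ/mol.

D(H-H) ≈ 422 kJ/mol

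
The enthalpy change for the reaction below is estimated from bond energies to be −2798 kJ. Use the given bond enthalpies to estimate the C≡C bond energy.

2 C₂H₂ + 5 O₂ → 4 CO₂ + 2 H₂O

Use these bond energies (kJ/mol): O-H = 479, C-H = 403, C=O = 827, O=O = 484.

Let D be the C≡C bond energy.
Σ(broken) = 2×D + 4×403 + 5×484 = 4032 + 2D
Σ(formed) = 8×827 + 4×479 = 8532
ΔH = Σ(broken) − Σ(formed) = (4032 + 2D) − (8532) = −4500 + 2D
Setting this equal to −2798 kJ gives 2D = 1702, so D = 851 kJ/mol.

D(C≡C) ≈ 851 kJ/mol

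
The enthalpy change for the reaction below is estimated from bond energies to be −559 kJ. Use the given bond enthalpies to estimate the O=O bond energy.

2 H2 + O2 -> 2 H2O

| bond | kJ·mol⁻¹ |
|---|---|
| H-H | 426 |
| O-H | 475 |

Let D be the O=O bond energy.
Σ(broken) = 2×426 + 1×D = 852 + D
Σ(formed) = 4×475 = 1900
ΔH = Σ(broken) − Σ(formed) = (852 + D) − (1900) = −1048 + D
Setting this equal to −559 kJ gives D = 489 kJ/mol.

D(O=O) ≈ 489 kJ/mol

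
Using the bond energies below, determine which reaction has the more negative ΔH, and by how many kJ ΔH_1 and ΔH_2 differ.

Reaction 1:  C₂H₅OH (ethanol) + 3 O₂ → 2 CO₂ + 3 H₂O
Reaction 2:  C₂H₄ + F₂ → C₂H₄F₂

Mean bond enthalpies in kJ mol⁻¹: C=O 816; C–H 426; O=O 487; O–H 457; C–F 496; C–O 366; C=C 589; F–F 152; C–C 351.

Reaction 1, by 639 kJ

Reaction 1:
  Bonds broken (reactants):
    C–C: 1 × 351 = 351
    C–H: 5 × 426 = 2130
    C–O: 1 × 366 = 366
    O–H: 1 × 457 = 457
    O=O: 3 × 487 = 1461
    Σ(broken) = 4765 kJ
  Bonds formed (products):
    C=O: 4 × 816 = 3264
    O–H: 6 × 457 = 2742
    Σ(formed) = 6006 kJ
  ΔH_1 = 4765 − 6006 = −1241 kJ
Reaction 2:
  Bonds broken (reactants):
    C–H: 4 × 426 = 1704
    C=C: 1 × 589 = 589
    F–F: 1 × 152 = 152
    Σ(broken) = 2445 kJ
  Bonds formed (products):
    C–C: 1 × 351 = 351
    C–F: 2 × 496 = 992
    C–H: 4 × 426 = 1704
    Σ(formed) = 3047 kJ
  ΔH_2 = 2445 − 3047 = −602 kJ
ΔH_1 − ΔH_2 = −639 kJ, so reaction 1 has the more negative ΔH; |ΔH_1 − ΔH_2| = 639 kJ.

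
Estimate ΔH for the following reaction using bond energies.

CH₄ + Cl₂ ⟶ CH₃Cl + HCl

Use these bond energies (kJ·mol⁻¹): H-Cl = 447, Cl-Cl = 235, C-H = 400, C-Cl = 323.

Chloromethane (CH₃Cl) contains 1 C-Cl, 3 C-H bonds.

ΔH ≈ −135 kJ

Bonds broken (reactants):
  C-H: 4 × 400 = 1600
  Cl-Cl: 1 × 235 = 235
  Σ(broken) = 1835 kJ
Bonds formed (products):
  C-Cl: 1 × 323 = 323
  C-H: 3 × 400 = 1200
  H-Cl: 1 × 447 = 447
  Σ(formed) = 1970 kJ
ΔH = Σ(broken) − Σ(formed) = 1835 − 1970 = −135 kJ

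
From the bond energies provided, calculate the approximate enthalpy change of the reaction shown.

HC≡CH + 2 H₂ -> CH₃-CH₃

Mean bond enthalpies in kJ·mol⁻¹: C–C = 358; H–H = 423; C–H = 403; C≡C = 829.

ΔH ≈ −295 kJ

Bonds broken (reactants):
  C≡C: 1 × 829 = 829
  C–H: 2 × 403 = 806
  H–H: 2 × 423 = 846
  Σ(broken) = 2481 kJ
Bonds formed (products):
  C–C: 1 × 358 = 358
  C–H: 6 × 403 = 2418
  Σ(formed) = 2776 kJ
ΔH = Σ(broken) − Σ(formed) = 2481 − 2776 = −295 kJ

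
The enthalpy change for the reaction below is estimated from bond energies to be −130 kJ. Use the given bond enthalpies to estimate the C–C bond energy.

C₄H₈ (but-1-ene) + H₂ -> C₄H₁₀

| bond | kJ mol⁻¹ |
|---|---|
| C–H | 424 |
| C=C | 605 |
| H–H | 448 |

Let D be the C–C bond energy.
Σ(broken) = 2×D + 8×424 + 1×605 + 1×448 = 4445 + 2D
Σ(formed) = 3×D + 10×424 = 4240 + 3D
ΔH = Σ(broken) − Σ(formed) = (4445 + 2D) − (4240 + 3D) = +205 − D
Setting this equal to −130 kJ gives D = 335 kJ/mol.

D(C–C) ≈ 335 kJ/mol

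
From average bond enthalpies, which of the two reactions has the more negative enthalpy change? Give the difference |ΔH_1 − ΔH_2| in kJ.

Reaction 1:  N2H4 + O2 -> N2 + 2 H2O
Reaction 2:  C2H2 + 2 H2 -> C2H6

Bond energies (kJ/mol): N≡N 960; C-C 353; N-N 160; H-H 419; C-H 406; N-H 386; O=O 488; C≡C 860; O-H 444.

Reaction 1, by 265 kJ

Reaction 1:
  Bonds broken (reactants):
    N-H: 4 × 386 = 1544
    N-N: 1 × 160 = 160
    O=O: 1 × 488 = 488
    Σ(broken) = 2192 kJ
  Bonds formed (products):
    N≡N: 1 × 960 = 960
    O-H: 4 × 444 = 1776
    Σ(formed) = 2736 kJ
  ΔH_1 = 2192 − 2736 = −544 kJ
Reaction 2:
  Bonds broken (reactants):
    C≡C: 1 × 860 = 860
    C-H: 2 × 406 = 812
    H-H: 2 × 419 = 838
    Σ(broken) = 2510 kJ
  Bonds formed (products):
    C-C: 1 × 353 = 353
    C-H: 6 × 406 = 2436
    Σ(formed) = 2789 kJ
  ΔH_2 = 2510 − 2789 = −279 kJ
ΔH_1 − ΔH_2 = −265 kJ, so reaction 1 has the more negative ΔH; |ΔH_1 − ΔH_2| = 265 kJ.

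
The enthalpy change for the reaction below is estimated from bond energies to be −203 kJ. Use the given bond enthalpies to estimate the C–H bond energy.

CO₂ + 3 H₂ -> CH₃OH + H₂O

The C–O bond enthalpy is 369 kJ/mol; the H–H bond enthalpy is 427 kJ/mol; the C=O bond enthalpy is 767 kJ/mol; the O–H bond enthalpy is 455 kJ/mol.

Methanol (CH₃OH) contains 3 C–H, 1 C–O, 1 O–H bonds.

D(C–H) ≈ 428 kJ/mol

Let D be the C–H bond energy.
Σ(broken) = 2×767 + 3×427 = 2815
Σ(formed) = 3×D + 1×369 + 3×455 = 1734 + 3D
ΔH = Σ(broken) − Σ(formed) = (2815) − (1734 + 3D) = +1081 − 3D
Setting this equal to −203 kJ gives 3D = 1284, so D = 428 kJ/mol.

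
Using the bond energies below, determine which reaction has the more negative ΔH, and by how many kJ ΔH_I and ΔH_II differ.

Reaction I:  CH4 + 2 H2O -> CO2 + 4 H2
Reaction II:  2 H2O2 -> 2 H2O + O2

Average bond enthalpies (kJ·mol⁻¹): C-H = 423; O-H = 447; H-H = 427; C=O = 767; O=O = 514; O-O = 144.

Reaction II, by 464 kJ

Reaction I:
  Bonds broken (reactants):
    C-H: 4 × 423 = 1692
    O-H: 4 × 447 = 1788
    Σ(broken) = 3480 kJ
  Bonds formed (products):
    C=O: 2 × 767 = 1534
    H-H: 4 × 427 = 1708
    Σ(formed) = 3242 kJ
  ΔH_I = 3480 − 3242 = +238 kJ
Reaction II:
  Bonds broken (reactants):
    O-H: 4 × 447 = 1788
    O-O: 2 × 144 = 288
    Σ(broken) = 2076 kJ
  Bonds formed (products):
    O-H: 4 × 447 = 1788
    O=O: 1 × 514 = 514
    Σ(formed) = 2302 kJ
  ΔH_II = 2076 − 2302 = −226 kJ
ΔH_I − ΔH_II = +464 kJ, so reaction II has the more negative ΔH; |ΔH_I − ΔH_II| = 464 kJ.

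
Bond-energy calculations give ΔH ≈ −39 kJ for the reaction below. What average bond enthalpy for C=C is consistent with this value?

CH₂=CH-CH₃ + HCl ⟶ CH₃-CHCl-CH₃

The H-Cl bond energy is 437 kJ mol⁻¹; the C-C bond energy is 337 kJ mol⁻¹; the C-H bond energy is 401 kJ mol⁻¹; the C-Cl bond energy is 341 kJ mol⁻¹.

Let D be the C=C bond energy.
Σ(broken) = 1×337 + 6×401 + 1×D + 1×437 = 3180 + D
Σ(formed) = 2×337 + 1×341 + 7×401 = 3822
ΔH = Σ(broken) − Σ(formed) = (3180 + D) − (3822) = −642 + D
Setting this equal to −39 kJ gives D = 603 kJ/mol.

D(C=C) ≈ 603 kJ/mol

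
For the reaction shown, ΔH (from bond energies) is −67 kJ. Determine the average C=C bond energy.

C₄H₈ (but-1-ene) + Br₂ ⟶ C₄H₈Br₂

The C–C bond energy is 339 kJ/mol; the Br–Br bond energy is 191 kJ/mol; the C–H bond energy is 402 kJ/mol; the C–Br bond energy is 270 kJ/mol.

Let D be the C=C bond energy.
Σ(broken) = 1×191 + 2×339 + 8×402 + 1×D = 4085 + D
Σ(formed) = 2×270 + 3×339 + 8×402 = 4773
ΔH = Σ(broken) − Σ(formed) = (4085 + D) − (4773) = −688 + D
Setting this equal to −67 kJ gives D = 621 kJ/mol.

D(C=C) ≈ 621 kJ/mol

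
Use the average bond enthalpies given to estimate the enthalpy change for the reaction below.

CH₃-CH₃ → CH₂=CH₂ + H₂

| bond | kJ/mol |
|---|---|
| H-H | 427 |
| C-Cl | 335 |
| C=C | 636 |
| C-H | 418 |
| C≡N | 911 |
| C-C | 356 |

Bonds broken (reactants):
  C-C: 1 × 356 = 356
  C-H: 6 × 418 = 2508
  Σ(broken) = 2864 kJ
Bonds formed (products):
  C-H: 4 × 418 = 1672
  C=C: 1 × 636 = 636
  H-H: 1 × 427 = 427
  Σ(formed) = 2735 kJ
ΔH = Σ(broken) − Σ(formed) = 2864 − 2735 = +129 kJ

ΔH ≈ +129 kJ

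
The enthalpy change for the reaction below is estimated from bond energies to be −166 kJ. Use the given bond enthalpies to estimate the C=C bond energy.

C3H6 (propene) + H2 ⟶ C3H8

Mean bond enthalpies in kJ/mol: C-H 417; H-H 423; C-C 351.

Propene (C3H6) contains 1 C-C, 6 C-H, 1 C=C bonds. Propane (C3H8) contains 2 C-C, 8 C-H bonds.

Let D be the C=C bond energy.
Σ(broken) = 1×351 + 6×417 + 1×D + 1×423 = 3276 + D
Σ(formed) = 2×351 + 8×417 = 4038
ΔH = Σ(broken) − Σ(formed) = (3276 + D) − (4038) = −762 + D
Setting this equal to −166 kJ gives D = 596 kJ/mol.

D(C=C) ≈ 596 kJ/mol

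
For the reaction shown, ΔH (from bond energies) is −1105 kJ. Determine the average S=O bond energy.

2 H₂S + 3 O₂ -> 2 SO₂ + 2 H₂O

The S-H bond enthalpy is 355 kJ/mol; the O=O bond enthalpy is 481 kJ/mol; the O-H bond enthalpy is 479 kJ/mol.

D(S=O) ≈ 513 kJ/mol

Let D be the S=O bond energy.
Σ(broken) = 3×481 + 4×355 = 2863
Σ(formed) = 4×479 + 4×D = 1916 + 4D
ΔH = Σ(broken) − Σ(formed) = (2863) − (1916 + 4D) = +947 − 4D
Setting this equal to −1105 kJ gives 4D = 2052, so D = 513 kJ/mol.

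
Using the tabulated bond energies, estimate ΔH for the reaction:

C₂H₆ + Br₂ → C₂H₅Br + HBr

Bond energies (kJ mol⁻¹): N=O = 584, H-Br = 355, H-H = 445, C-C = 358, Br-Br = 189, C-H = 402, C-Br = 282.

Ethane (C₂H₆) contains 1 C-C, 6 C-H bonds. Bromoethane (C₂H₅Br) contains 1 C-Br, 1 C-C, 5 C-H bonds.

Bonds broken (reactants):
  Br-Br: 1 × 189 = 189
  C-C: 1 × 358 = 358
  C-H: 6 × 402 = 2412
  Σ(broken) = 2959 kJ
Bonds formed (products):
  C-Br: 1 × 282 = 282
  C-C: 1 × 358 = 358
  C-H: 5 × 402 = 2010
  H-Br: 1 × 355 = 355
  Σ(formed) = 3005 kJ
ΔH = Σ(broken) − Σ(formed) = 2959 − 3005 = −46 kJ

ΔH ≈ −46 kJ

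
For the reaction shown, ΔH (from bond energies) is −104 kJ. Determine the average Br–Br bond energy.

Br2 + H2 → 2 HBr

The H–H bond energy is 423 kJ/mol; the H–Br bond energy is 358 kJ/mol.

Let D be the Br–Br bond energy.
Σ(broken) = 1×D + 1×423 = 423 + D
Σ(formed) = 2×358 = 716
ΔH = Σ(broken) − Σ(formed) = (423 + D) − (716) = −293 + D
Setting this equal to −104 kJ gives D = 189 kJ/mol.

D(Br–Br) ≈ 189 kJ/mol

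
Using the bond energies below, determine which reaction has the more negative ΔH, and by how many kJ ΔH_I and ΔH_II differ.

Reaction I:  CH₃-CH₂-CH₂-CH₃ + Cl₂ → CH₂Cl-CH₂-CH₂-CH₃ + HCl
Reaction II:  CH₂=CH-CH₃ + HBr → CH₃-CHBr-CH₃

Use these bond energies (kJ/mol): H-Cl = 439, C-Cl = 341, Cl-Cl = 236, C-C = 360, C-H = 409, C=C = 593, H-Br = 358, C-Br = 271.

Reaction I, by 46 kJ

Reaction I:
  Bonds broken (reactants):
    C-C: 3 × 360 = 1080
    C-H: 10 × 409 = 4090
    Cl-Cl: 1 × 236 = 236
    Σ(broken) = 5406 kJ
  Bonds formed (products):
    C-C: 3 × 360 = 1080
    C-Cl: 1 × 341 = 341
    C-H: 9 × 409 = 3681
    H-Cl: 1 × 439 = 439
    Σ(formed) = 5541 kJ
  ΔH_I = 5406 − 5541 = −135 kJ
Reaction II:
  Bonds broken (reactants):
    C-C: 1 × 360 = 360
    C-H: 6 × 409 = 2454
    C=C: 1 × 593 = 593
    H-Br: 1 × 358 = 358
    Σ(broken) = 3765 kJ
  Bonds formed (products):
    C-Br: 1 × 271 = 271
    C-C: 2 × 360 = 720
    C-H: 7 × 409 = 2863
    Σ(formed) = 3854 kJ
  ΔH_II = 3765 − 3854 = −89 kJ
ΔH_I − ΔH_II = −46 kJ, so reaction I has the more negative ΔH; |ΔH_I − ΔH_II| = 46 kJ.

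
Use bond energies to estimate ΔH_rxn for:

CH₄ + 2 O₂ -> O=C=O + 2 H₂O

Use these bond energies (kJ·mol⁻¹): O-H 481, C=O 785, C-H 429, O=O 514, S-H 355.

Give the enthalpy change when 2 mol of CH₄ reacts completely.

Bonds broken (reactants):
  C-H: 4 × 429 = 1716
  O=O: 2 × 514 = 1028
  Σ(broken) = 2744 kJ
Bonds formed (products):
  C=O: 2 × 785 = 1570
  O-H: 4 × 481 = 1924
  Σ(formed) = 3494 kJ
ΔH = Σ(broken) − Σ(formed) = 2744 − 3494 = −750 kJ
For 2× the reaction as written: 2 × (−750) = −1500 kJ

ΔH = −1500 kJ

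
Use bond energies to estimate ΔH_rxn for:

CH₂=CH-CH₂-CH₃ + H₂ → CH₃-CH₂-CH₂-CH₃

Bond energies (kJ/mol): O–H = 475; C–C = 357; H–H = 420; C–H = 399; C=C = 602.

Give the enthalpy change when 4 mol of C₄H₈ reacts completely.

ΔH = −532 kJ

Bonds broken (reactants):
  C–C: 2 × 357 = 714
  C–H: 8 × 399 = 3192
  C=C: 1 × 602 = 602
  H–H: 1 × 420 = 420
  Σ(broken) = 4928 kJ
Bonds formed (products):
  C–C: 3 × 357 = 1071
  C–H: 10 × 399 = 3990
  Σ(formed) = 5061 kJ
ΔH = Σ(broken) − Σ(formed) = 4928 − 5061 = −133 kJ
For 4× the reaction as written: 4 × (−133) = −532 kJ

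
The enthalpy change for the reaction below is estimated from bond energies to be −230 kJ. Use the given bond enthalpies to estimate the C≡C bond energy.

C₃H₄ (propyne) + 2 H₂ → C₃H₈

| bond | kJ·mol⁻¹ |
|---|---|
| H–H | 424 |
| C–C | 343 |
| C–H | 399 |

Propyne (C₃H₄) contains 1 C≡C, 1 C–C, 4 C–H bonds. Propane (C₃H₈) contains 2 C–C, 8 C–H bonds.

Let D be the C≡C bond energy.
Σ(broken) = 1×D + 1×343 + 4×399 + 2×424 = 2787 + D
Σ(formed) = 2×343 + 8×399 = 3878
ΔH = Σ(broken) − Σ(formed) = (2787 + D) − (3878) = −1091 + D
Setting this equal to −230 kJ gives D = 861 kJ/mol.

D(C≡C) ≈ 861 kJ/mol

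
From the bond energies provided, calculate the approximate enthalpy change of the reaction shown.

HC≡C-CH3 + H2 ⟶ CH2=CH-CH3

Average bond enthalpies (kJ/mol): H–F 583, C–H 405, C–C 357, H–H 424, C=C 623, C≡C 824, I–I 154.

ΔH ≈ −185 kJ

Bonds broken (reactants):
  C≡C: 1 × 824 = 824
  C–C: 1 × 357 = 357
  C–H: 4 × 405 = 1620
  H–H: 1 × 424 = 424
  Σ(broken) = 3225 kJ
Bonds formed (products):
  C–C: 1 × 357 = 357
  C–H: 6 × 405 = 2430
  C=C: 1 × 623 = 623
  Σ(formed) = 3410 kJ
ΔH = Σ(broken) − Σ(formed) = 3225 − 3410 = −185 kJ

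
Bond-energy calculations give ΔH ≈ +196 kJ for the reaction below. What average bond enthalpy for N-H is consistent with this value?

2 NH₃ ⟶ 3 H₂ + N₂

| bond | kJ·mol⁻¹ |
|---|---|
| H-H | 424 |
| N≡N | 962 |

D(N-H) ≈ 405 kJ/mol

Let D be the N-H bond energy.
Σ(broken) = 6×D = 6D
Σ(formed) = 3×424 + 1×962 = 2234
ΔH = Σ(broken) − Σ(formed) = (6D) − (2234) = −2234 + 6D
Setting this equal to +196 kJ gives 6D = 2430, so D = 405 kJ/mol.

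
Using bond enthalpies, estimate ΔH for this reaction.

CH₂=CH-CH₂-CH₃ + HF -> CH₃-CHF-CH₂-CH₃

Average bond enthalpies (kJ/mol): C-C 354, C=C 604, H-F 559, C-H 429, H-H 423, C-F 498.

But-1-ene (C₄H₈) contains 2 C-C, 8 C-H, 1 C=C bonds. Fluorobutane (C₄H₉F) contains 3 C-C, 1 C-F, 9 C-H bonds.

Bonds broken (reactants):
  C-C: 2 × 354 = 708
  C-H: 8 × 429 = 3432
  C=C: 1 × 604 = 604
  H-F: 1 × 559 = 559
  Σ(broken) = 5303 kJ
Bonds formed (products):
  C-C: 3 × 354 = 1062
  C-F: 1 × 498 = 498
  C-H: 9 × 429 = 3861
  Σ(formed) = 5421 kJ
ΔH = Σ(broken) − Σ(formed) = 5303 − 5421 = −118 kJ

ΔH ≈ −118 kJ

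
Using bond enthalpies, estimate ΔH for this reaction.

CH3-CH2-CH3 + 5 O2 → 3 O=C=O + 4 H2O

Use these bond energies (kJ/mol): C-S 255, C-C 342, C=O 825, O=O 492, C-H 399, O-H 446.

ΔH ≈ −2182 kJ

Bonds broken (reactants):
  C-C: 2 × 342 = 684
  C-H: 8 × 399 = 3192
  O=O: 5 × 492 = 2460
  Σ(broken) = 6336 kJ
Bonds formed (products):
  C=O: 6 × 825 = 4950
  O-H: 8 × 446 = 3568
  Σ(formed) = 8518 kJ
ΔH = Σ(broken) − Σ(formed) = 6336 − 8518 = −2182 kJ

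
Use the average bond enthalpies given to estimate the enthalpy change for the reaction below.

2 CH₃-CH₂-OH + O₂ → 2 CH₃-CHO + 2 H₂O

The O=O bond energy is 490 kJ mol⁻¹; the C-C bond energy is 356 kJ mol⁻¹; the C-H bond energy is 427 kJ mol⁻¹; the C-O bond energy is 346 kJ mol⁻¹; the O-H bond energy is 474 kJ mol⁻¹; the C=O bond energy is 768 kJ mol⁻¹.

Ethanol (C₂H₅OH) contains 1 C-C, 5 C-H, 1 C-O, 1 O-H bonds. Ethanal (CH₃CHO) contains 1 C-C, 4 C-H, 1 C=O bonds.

Bonds broken (reactants):
  C-C: 2 × 356 = 712
  C-H: 10 × 427 = 4270
  C-O: 2 × 346 = 692
  O-H: 2 × 474 = 948
  O=O: 1 × 490 = 490
  Σ(broken) = 7112 kJ
Bonds formed (products):
  C-C: 2 × 356 = 712
  C-H: 8 × 427 = 3416
  C=O: 2 × 768 = 1536
  O-H: 4 × 474 = 1896
  Σ(formed) = 7560 kJ
ΔH = Σ(broken) − Σ(formed) = 7112 − 7560 = −448 kJ

ΔH ≈ −448 kJ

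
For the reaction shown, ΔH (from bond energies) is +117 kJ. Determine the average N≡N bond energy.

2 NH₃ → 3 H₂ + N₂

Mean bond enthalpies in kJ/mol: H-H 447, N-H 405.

D(N≡N) ≈ 972 kJ/mol

Let D be the N≡N bond energy.
Σ(broken) = 6×405 = 2430
Σ(formed) = 3×447 + 1×D = 1341 + D
ΔH = Σ(broken) − Σ(formed) = (2430) − (1341 + D) = +1089 − D
Setting this equal to +117 kJ gives D = 972 kJ/mol.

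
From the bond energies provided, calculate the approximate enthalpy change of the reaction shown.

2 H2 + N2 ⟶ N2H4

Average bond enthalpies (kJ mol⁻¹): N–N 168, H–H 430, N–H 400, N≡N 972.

Bonds broken (reactants):
  H–H: 2 × 430 = 860
  N≡N: 1 × 972 = 972
  Σ(broken) = 1832 kJ
Bonds formed (products):
  N–H: 4 × 400 = 1600
  N–N: 1 × 168 = 168
  Σ(formed) = 1768 kJ
ΔH = Σ(broken) − Σ(formed) = 1832 − 1768 = +64 kJ

ΔH ≈ +64 kJ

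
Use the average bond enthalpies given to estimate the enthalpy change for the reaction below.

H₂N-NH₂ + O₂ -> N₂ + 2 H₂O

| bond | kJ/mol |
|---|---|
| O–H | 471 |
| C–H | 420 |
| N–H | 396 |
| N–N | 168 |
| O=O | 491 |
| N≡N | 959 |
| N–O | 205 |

Bonds broken (reactants):
  N–H: 4 × 396 = 1584
  N–N: 1 × 168 = 168
  O=O: 1 × 491 = 491
  Σ(broken) = 2243 kJ
Bonds formed (products):
  N≡N: 1 × 959 = 959
  O–H: 4 × 471 = 1884
  Σ(formed) = 2843 kJ
ΔH = Σ(broken) − Σ(formed) = 2243 − 2843 = −600 kJ

ΔH ≈ −600 kJ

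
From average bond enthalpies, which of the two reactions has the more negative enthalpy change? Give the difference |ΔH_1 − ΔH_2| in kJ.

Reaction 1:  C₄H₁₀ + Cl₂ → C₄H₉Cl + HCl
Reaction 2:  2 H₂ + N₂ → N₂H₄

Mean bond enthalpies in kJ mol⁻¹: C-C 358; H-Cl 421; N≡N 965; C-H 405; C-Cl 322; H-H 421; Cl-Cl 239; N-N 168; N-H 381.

Reaction 1:
  Bonds broken (reactants):
    C-C: 3 × 358 = 1074
    C-H: 10 × 405 = 4050
    Cl-Cl: 1 × 239 = 239
    Σ(broken) = 5363 kJ
  Bonds formed (products):
    C-C: 3 × 358 = 1074
    C-Cl: 1 × 322 = 322
    C-H: 9 × 405 = 3645
    H-Cl: 1 × 421 = 421
    Σ(formed) = 5462 kJ
  ΔH_1 = 5363 − 5462 = −99 kJ
Reaction 2:
  Bonds broken (reactants):
    H-H: 2 × 421 = 842
    N≡N: 1 × 965 = 965
    Σ(broken) = 1807 kJ
  Bonds formed (products):
    N-H: 4 × 381 = 1524
    N-N: 1 × 168 = 168
    Σ(formed) = 1692 kJ
  ΔH_2 = 1807 − 1692 = +115 kJ
ΔH_1 − ΔH_2 = −214 kJ, so reaction 1 has the more negative ΔH; |ΔH_1 − ΔH_2| = 214 kJ.

Reaction 1, by 214 kJ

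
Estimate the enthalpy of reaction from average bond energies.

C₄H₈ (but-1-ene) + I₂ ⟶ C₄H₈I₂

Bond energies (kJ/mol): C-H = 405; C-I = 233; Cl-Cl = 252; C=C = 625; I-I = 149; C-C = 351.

Bonds broken (reactants):
  C-C: 2 × 351 = 702
  C-H: 8 × 405 = 3240
  C=C: 1 × 625 = 625
  I-I: 1 × 149 = 149
  Σ(broken) = 4716 kJ
Bonds formed (products):
  C-C: 3 × 351 = 1053
  C-H: 8 × 405 = 3240
  C-I: 2 × 233 = 466
  Σ(formed) = 4759 kJ
ΔH = Σ(broken) − Σ(formed) = 4716 − 4759 = −43 kJ

ΔH ≈ −43 kJ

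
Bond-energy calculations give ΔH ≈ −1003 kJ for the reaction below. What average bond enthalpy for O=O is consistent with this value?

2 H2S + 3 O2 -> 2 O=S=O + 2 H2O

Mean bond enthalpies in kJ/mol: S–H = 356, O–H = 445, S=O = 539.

D(O=O) ≈ 503 kJ/mol

Let D be the O=O bond energy.
Σ(broken) = 3×D + 4×356 = 1424 + 3D
Σ(formed) = 4×445 + 4×539 = 3936
ΔH = Σ(broken) − Σ(formed) = (1424 + 3D) − (3936) = −2512 + 3D
Setting this equal to −1003 kJ gives 3D = 1509, so D = 503 kJ/mol.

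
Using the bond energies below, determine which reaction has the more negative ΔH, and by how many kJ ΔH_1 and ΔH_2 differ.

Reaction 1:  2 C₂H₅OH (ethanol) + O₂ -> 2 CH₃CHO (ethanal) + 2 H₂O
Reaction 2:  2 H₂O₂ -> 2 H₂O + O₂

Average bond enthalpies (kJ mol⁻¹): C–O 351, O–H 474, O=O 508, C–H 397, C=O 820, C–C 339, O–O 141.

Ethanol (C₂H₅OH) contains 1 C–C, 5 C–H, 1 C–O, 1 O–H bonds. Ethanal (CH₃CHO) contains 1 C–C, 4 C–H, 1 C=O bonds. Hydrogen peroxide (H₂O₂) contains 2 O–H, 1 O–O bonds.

Reaction 1, by 358 kJ

Reaction 1:
  Bonds broken (reactants):
    C–C: 2 × 339 = 678
    C–H: 10 × 397 = 3970
    C–O: 2 × 351 = 702
    O–H: 2 × 474 = 948
    O=O: 1 × 508 = 508
    Σ(broken) = 6806 kJ
  Bonds formed (products):
    C–C: 2 × 339 = 678
    C–H: 8 × 397 = 3176
    C=O: 2 × 820 = 1640
    O–H: 4 × 474 = 1896
    Σ(formed) = 7390 kJ
  ΔH_1 = 6806 − 7390 = −584 kJ
Reaction 2:
  Bonds broken (reactants):
    O–H: 4 × 474 = 1896
    O–O: 2 × 141 = 282
    Σ(broken) = 2178 kJ
  Bonds formed (products):
    O–H: 4 × 474 = 1896
    O=O: 1 × 508 = 508
    Σ(formed) = 2404 kJ
  ΔH_2 = 2178 − 2404 = −226 kJ
ΔH_1 − ΔH_2 = −358 kJ, so reaction 1 has the more negative ΔH; |ΔH_1 − ΔH_2| = 358 kJ.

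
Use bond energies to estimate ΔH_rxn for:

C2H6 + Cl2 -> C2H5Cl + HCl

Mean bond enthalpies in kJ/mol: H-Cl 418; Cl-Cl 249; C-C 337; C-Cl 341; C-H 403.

ΔH ≈ −107 kJ

Bonds broken (reactants):
  C-C: 1 × 337 = 337
  C-H: 6 × 403 = 2418
  Cl-Cl: 1 × 249 = 249
  Σ(broken) = 3004 kJ
Bonds formed (products):
  C-C: 1 × 337 = 337
  C-Cl: 1 × 341 = 341
  C-H: 5 × 403 = 2015
  H-Cl: 1 × 418 = 418
  Σ(formed) = 3111 kJ
ΔH = Σ(broken) − Σ(formed) = 3004 − 3111 = −107 kJ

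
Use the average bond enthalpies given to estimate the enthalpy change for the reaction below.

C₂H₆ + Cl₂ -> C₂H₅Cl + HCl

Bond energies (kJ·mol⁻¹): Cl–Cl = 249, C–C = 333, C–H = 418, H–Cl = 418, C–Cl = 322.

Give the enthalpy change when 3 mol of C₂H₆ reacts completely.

Bonds broken (reactants):
  C–C: 1 × 333 = 333
  C–H: 6 × 418 = 2508
  Cl–Cl: 1 × 249 = 249
  Σ(broken) = 3090 kJ
Bonds formed (products):
  C–C: 1 × 333 = 333
  C–Cl: 1 × 322 = 322
  C–H: 5 × 418 = 2090
  H–Cl: 1 × 418 = 418
  Σ(formed) = 3163 kJ
ΔH = Σ(broken) − Σ(formed) = 3090 − 3163 = −73 kJ
For 3× the reaction as written: 3 × (−73) = −219 kJ

ΔH = −219 kJ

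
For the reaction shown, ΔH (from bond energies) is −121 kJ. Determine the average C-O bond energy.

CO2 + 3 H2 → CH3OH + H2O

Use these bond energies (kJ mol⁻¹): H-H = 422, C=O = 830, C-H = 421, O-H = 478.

Let D be the C-O bond energy.
Σ(broken) = 2×830 + 3×422 = 2926
Σ(formed) = 3×421 + 1×D + 3×478 = 2697 + D
ΔH = Σ(broken) − Σ(formed) = (2926) − (2697 + D) = +229 − D
Setting this equal to −121 kJ gives D = 350 kJ/mol.

D(C-O) ≈ 350 kJ/mol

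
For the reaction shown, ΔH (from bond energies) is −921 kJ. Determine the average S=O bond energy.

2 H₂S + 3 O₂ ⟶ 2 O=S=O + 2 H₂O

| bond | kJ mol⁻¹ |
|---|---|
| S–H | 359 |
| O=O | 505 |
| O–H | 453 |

D(S=O) ≈ 515 kJ/mol

Let D be the S=O bond energy.
Σ(broken) = 3×505 + 4×359 = 2951
Σ(formed) = 4×453 + 4×D = 1812 + 4D
ΔH = Σ(broken) − Σ(formed) = (2951) − (1812 + 4D) = +1139 − 4D
Setting this equal to −921 kJ gives 4D = 2060, so D = 515 kJ/mol.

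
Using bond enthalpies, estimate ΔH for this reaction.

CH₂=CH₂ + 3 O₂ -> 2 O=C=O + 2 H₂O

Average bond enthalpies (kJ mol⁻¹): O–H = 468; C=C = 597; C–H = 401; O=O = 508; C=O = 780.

ΔH ≈ −1267 kJ

Bonds broken (reactants):
  C–H: 4 × 401 = 1604
  C=C: 1 × 597 = 597
  O=O: 3 × 508 = 1524
  Σ(broken) = 3725 kJ
Bonds formed (products):
  C=O: 4 × 780 = 3120
  O–H: 4 × 468 = 1872
  Σ(formed) = 4992 kJ
ΔH = Σ(broken) − Σ(formed) = 3725 − 4992 = −1267 kJ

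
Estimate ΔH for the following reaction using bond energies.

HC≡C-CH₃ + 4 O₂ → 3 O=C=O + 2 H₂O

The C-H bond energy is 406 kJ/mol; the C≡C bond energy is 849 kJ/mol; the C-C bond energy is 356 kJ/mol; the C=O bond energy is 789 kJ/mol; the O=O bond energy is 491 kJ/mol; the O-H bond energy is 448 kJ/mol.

ΔH ≈ −1733 kJ

Bonds broken (reactants):
  C≡C: 1 × 849 = 849
  C-C: 1 × 356 = 356
  C-H: 4 × 406 = 1624
  O=O: 4 × 491 = 1964
  Σ(broken) = 4793 kJ
Bonds formed (products):
  C=O: 6 × 789 = 4734
  O-H: 4 × 448 = 1792
  Σ(formed) = 6526 kJ
ΔH = Σ(broken) − Σ(formed) = 4793 − 6526 = −1733 kJ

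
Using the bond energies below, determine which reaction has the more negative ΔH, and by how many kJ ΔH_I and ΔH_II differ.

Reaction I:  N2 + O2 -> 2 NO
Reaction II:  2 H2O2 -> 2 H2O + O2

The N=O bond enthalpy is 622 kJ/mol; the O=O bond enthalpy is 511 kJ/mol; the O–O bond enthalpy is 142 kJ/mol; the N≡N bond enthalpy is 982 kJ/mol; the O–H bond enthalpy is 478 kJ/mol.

Reaction I:
  Bonds broken (reactants):
    N≡N: 1 × 982 = 982
    O=O: 1 × 511 = 511
    Σ(broken) = 1493 kJ
  Bonds formed (products):
    N=O: 2 × 622 = 1244
    Σ(formed) = 1244 kJ
  ΔH_I = 1493 − 1244 = +249 kJ
Reaction II:
  Bonds broken (reactants):
    O–H: 4 × 478 = 1912
    O–O: 2 × 142 = 284
    Σ(broken) = 2196 kJ
  Bonds formed (products):
    O–H: 4 × 478 = 1912
    O=O: 1 × 511 = 511
    Σ(formed) = 2423 kJ
  ΔH_II = 2196 − 2423 = −227 kJ
ΔH_I − ΔH_II = +476 kJ, so reaction II has the more negative ΔH; |ΔH_I − ΔH_II| = 476 kJ.

Reaction II, by 476 kJ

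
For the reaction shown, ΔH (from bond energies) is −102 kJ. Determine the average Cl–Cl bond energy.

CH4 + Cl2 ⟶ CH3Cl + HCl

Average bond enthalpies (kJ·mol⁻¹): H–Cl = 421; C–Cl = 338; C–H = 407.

D(Cl–Cl) ≈ 250 kJ/mol

Let D be the Cl–Cl bond energy.
Σ(broken) = 4×407 + 1×D = 1628 + D
Σ(formed) = 1×338 + 3×407 + 1×421 = 1980
ΔH = Σ(broken) − Σ(formed) = (1628 + D) − (1980) = −352 + D
Setting this equal to −102 kJ gives D = 250 kJ/mol.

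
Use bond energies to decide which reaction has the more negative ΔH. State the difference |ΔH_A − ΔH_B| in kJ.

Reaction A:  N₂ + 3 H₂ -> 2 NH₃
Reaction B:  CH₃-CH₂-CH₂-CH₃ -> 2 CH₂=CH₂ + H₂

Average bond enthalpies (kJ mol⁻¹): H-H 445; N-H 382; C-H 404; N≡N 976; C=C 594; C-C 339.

Reaction A, by 173 kJ

Reaction A:
  Bonds broken (reactants):
    H-H: 3 × 445 = 1335
    N≡N: 1 × 976 = 976
    Σ(broken) = 2311 kJ
  Bonds formed (products):
    N-H: 6 × 382 = 2292
    Σ(formed) = 2292 kJ
  ΔH_A = 2311 − 2292 = +19 kJ
Reaction B:
  Bonds broken (reactants):
    C-C: 3 × 339 = 1017
    C-H: 10 × 404 = 4040
    Σ(broken) = 5057 kJ
  Bonds formed (products):
    C-H: 8 × 404 = 3232
    C=C: 2 × 594 = 1188
    H-H: 1 × 445 = 445
    Σ(formed) = 4865 kJ
  ΔH_B = 5057 − 4865 = +192 kJ
ΔH_A − ΔH_B = −173 kJ, so reaction A has the more negative ΔH; |ΔH_A − ΔH_B| = 173 kJ.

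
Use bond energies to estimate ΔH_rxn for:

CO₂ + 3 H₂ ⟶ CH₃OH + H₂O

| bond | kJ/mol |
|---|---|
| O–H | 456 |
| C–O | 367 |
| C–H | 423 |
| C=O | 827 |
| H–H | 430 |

Bonds broken (reactants):
  C=O: 2 × 827 = 1654
  H–H: 3 × 430 = 1290
  Σ(broken) = 2944 kJ
Bonds formed (products):
  C–H: 3 × 423 = 1269
  C–O: 1 × 367 = 367
  O–H: 3 × 456 = 1368
  Σ(formed) = 3004 kJ
ΔH = Σ(broken) − Σ(formed) = 2944 − 3004 = −60 kJ

ΔH ≈ −60 kJ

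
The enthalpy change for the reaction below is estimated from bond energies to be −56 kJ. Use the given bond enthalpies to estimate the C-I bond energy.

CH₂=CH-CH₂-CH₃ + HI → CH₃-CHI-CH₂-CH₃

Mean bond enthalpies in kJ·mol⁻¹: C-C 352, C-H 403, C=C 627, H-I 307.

Let D be the C-I bond energy.
Σ(broken) = 2×352 + 8×403 + 1×627 + 1×307 = 4862
Σ(formed) = 3×352 + 9×403 + 1×D = 4683 + D
ΔH = Σ(broken) − Σ(formed) = (4862) − (4683 + D) = +179 − D
Setting this equal to −56 kJ gives D = 235 kJ/mol.

D(C-I) ≈ 235 kJ/mol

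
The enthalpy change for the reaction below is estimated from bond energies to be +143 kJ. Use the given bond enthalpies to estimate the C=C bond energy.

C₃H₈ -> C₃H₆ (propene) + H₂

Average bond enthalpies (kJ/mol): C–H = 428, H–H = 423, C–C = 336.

D(C=C) ≈ 626 kJ/mol

Let D be the C=C bond energy.
Σ(broken) = 2×336 + 8×428 = 4096
Σ(formed) = 1×336 + 6×428 + 1×D + 1×423 = 3327 + D
ΔH = Σ(broken) − Σ(formed) = (4096) − (3327 + D) = +769 − D
Setting this equal to +143 kJ gives D = 626 kJ/mol.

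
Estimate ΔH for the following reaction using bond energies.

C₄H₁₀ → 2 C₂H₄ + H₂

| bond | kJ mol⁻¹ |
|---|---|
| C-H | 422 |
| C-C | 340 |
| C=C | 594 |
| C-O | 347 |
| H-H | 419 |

ΔH ≈ +257 kJ

Bonds broken (reactants):
  C-C: 3 × 340 = 1020
  C-H: 10 × 422 = 4220
  Σ(broken) = 5240 kJ
Bonds formed (products):
  C-H: 8 × 422 = 3376
  C=C: 2 × 594 = 1188
  H-H: 1 × 419 = 419
  Σ(formed) = 4983 kJ
ΔH = Σ(broken) − Σ(formed) = 5240 − 4983 = +257 kJ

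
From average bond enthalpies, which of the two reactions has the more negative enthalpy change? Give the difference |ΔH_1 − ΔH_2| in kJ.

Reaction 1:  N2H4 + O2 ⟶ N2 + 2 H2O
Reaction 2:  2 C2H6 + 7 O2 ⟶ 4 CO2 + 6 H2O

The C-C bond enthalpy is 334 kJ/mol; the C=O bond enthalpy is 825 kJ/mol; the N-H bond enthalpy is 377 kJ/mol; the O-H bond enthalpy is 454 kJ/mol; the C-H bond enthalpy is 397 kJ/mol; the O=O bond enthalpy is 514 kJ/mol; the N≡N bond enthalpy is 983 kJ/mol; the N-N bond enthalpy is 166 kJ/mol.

Reaction 1:
  Bonds broken (reactants):
    N-H: 4 × 377 = 1508
    N-N: 1 × 166 = 166
    O=O: 1 × 514 = 514
    Σ(broken) = 2188 kJ
  Bonds formed (products):
    N≡N: 1 × 983 = 983
    O-H: 4 × 454 = 1816
    Σ(formed) = 2799 kJ
  ΔH_1 = 2188 − 2799 = −611 kJ
Reaction 2:
  Bonds broken (reactants):
    C-C: 2 × 334 = 668
    C-H: 12 × 397 = 4764
    O=O: 7 × 514 = 3598
    Σ(broken) = 9030 kJ
  Bonds formed (products):
    C=O: 8 × 825 = 6600
    O-H: 12 × 454 = 5448
    Σ(formed) = 12048 kJ
  ΔH_2 = 9030 − 12048 = −3018 kJ
ΔH_1 − ΔH_2 = +2407 kJ, so reaction 2 has the more negative ΔH; |ΔH_1 − ΔH_2| = 2407 kJ.

Reaction 2, by 2407 kJ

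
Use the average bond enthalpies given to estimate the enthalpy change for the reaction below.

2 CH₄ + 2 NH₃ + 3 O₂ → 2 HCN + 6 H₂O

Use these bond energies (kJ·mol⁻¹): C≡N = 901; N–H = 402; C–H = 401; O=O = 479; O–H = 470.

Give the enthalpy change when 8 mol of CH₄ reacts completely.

Bonds broken (reactants):
  C–H: 8 × 401 = 3208
  N–H: 6 × 402 = 2412
  O=O: 3 × 479 = 1437
  Σ(broken) = 7057 kJ
Bonds formed (products):
  C≡N: 2 × 901 = 1802
  C–H: 2 × 401 = 802
  O–H: 12 × 470 = 5640
  Σ(formed) = 8244 kJ
ΔH = Σ(broken) − Σ(formed) = 7057 − 8244 = −1187 kJ
For 4× the reaction as written: 4 × (−1187) = −4748 kJ

ΔH = −4748 kJ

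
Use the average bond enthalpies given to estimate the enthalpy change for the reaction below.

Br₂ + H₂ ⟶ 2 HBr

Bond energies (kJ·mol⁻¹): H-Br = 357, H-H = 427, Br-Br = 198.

ΔH ≈ −89 kJ

Bonds broken (reactants):
  Br-Br: 1 × 198 = 198
  H-H: 1 × 427 = 427
  Σ(broken) = 625 kJ
Bonds formed (products):
  H-Br: 2 × 357 = 714
  Σ(formed) = 714 kJ
ΔH = Σ(broken) − Σ(formed) = 625 − 714 = −89 kJ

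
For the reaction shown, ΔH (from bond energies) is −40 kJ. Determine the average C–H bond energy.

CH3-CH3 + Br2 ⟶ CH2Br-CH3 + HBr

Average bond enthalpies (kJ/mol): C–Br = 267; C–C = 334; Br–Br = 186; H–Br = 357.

D(C–H) ≈ 398 kJ/mol

Let D be the C–H bond energy.
Σ(broken) = 1×186 + 1×334 + 6×D = 520 + 6D
Σ(formed) = 1×267 + 1×334 + 5×D + 1×357 = 958 + 5D
ΔH = Σ(broken) − Σ(formed) = (520 + 6D) − (958 + 5D) = −438 + D
Setting this equal to −40 kJ gives D = 398 kJ/mol.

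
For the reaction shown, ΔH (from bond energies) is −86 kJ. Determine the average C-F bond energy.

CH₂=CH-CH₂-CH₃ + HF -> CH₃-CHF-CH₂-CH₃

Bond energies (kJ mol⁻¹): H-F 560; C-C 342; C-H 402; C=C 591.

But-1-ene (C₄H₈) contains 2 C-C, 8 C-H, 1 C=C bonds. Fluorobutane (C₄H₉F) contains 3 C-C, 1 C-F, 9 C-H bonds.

Let D be the C-F bond energy.
Σ(broken) = 2×342 + 8×402 + 1×591 + 1×560 = 5051
Σ(formed) = 3×342 + 1×D + 9×402 = 4644 + D
ΔH = Σ(broken) − Σ(formed) = (5051) − (4644 + D) = +407 − D
Setting this equal to −86 kJ gives D = 493 kJ/mol.

D(C-F) ≈ 493 kJ/mol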